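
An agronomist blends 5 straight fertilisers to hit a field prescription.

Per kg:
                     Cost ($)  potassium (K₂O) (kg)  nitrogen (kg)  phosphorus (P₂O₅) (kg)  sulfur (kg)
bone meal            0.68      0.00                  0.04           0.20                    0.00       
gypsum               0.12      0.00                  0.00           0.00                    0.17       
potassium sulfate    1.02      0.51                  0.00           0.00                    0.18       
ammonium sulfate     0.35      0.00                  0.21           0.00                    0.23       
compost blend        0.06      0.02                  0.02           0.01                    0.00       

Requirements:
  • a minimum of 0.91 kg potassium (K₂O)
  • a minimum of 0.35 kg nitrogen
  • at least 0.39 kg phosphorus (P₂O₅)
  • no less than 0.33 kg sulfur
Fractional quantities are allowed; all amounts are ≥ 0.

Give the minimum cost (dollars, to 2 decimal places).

Let x1 = kg of bone meal, x2 = kg of gypsum, x3 = kg of potassium sulfate, x4 = kg of ammonium sulfate, x5 = kg of compost blend.
Minimise 0.68x1 + 0.12x2 + 1.02x3 + 0.35x4 + 0.06x5 with:
  0.51x3 + 0.02x5 ≥ 0.91   (potassium (K₂O))
  0.04x1 + 0.21x4 + 0.02x5 ≥ 0.35   (nitrogen)
  0.2x1 + 0.01x5 ≥ 0.39   (phosphorus (P₂O₅))
  0.17x2 + 0.18x3 + 0.23x4 ≥ 0.33   (sulfur)
  x1, x2, x3, x4, x5 ≥ 0.
At the optimum only gypsum, potassium sulfate, compost blend are positive (bone meal, ammonium sulfate = 0). The potassium (K₂O), phosphorus (P₂O₅), sulfur requirements are met with equality.
That vertex is x2 = 1.671, x3 = 0.2549, x5 = 39.
Total cost: 0.12·1.671 + 1.02·0.2549 + 0.06·39 = 2.8005.

$2.80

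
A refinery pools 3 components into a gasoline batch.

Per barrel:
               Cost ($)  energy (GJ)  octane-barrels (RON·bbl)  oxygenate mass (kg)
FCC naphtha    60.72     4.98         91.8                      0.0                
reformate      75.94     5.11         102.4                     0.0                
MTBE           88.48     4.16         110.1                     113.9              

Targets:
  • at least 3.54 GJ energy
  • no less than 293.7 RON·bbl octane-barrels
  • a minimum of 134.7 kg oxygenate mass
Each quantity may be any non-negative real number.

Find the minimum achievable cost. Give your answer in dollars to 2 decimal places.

$212.78

Let x1 = barrels of FCC naphtha, x2 = barrels of reformate, x3 = barrels of MTBE.
Minimise 60.72x1 + 75.94x2 + 88.48x3 with:
  4.98x1 + 5.11x2 + 4.16x3 ≥ 3.54   (energy)
  91.8x1 + 102.4x2 + 110.1x3 ≥ 293.7   (octane-barrels)
  113.9x3 ≥ 134.7   (oxygenate mass)
  x1, x2, x3 ≥ 0.
The cheapest feasible vertex uses only FCC naphtha, MTBE; reformate is not used. The octane-barrels and oxygenate mass requirements are met with equality.
Solving gives x1 = 1.781, x3 = 1.1826.
Total cost: 60.72·1.781 + 88.48·1.1826 = 212.7788.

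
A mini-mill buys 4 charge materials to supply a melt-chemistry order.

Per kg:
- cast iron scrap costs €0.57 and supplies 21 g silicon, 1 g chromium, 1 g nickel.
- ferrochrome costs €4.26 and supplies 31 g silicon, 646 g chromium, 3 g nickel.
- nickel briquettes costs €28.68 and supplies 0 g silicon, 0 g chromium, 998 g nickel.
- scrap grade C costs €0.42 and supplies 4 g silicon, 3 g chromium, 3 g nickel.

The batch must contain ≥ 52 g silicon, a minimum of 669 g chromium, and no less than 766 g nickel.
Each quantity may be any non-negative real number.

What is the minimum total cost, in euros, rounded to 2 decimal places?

Set it up as a linear program. Let x1 = kg of cast iron scrap, x2 = kg of ferrochrome, x3 = kg of nickel briquettes, x4 = kg of scrap grade C.
Minimise 0.57x1 + 4.26x2 + 28.68x3 + 0.42x4 with:
  21x1 + 31x2 + 4x4 ≥ 52   (silicon)
  1x1 + 646x2 + 3x4 ≥ 669   (chromium)
  1x1 + 3x2 + 998x3 + 3x4 ≥ 766   (nickel)
  x1, x2, x3, x4 ≥ 0.
The cheapest feasible vertex uses only cast iron scrap, ferrochrome, nickel briquettes; scrap grade C is not used. Binding constraints: silicon, chromium, nickel.
That vertex is x1 = 0.9496, x2 = 1.034, x3 = 0.7635.
Total cost: 0.57·0.9496 + 4.26·1.034 + 28.68·0.7635 = 26.8433.

€26.84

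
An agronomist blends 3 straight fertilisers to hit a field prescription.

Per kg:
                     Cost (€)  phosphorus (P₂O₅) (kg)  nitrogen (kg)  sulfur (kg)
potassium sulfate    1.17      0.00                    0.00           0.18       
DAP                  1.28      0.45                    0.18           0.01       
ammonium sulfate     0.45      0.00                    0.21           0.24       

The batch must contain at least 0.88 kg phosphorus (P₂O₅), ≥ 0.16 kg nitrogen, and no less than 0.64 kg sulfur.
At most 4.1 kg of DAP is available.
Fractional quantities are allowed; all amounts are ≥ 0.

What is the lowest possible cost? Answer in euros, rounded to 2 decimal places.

Let x1 = kg of potassium sulfate, x2 = kg of DAP, x3 = kg of ammonium sulfate.
Minimise 1.17x1 + 1.28x2 + 0.45x3 with:
  0.45x2 ≥ 0.88   (phosphorus (P₂O₅))
  0.18x2 + 0.21x3 ≥ 0.16   (nitrogen)
  0.18x1 + 0.01x2 + 0.24x3 ≥ 0.64   (sulfur)
  x2 ≤ 4.1
  x1, x2, x3 ≥ 0.
At the optimum only DAP, ammonium sulfate are positive (potassium sulfate = 0). The phosphorus (P₂O₅) and sulfur requirements are met with equality.
So DAP = 1.956 kg, ammonium sulfate = 2.585 kg.
Hence cost = 1.28·1.956 + 0.45·2.585 = €3.6669.

€3.67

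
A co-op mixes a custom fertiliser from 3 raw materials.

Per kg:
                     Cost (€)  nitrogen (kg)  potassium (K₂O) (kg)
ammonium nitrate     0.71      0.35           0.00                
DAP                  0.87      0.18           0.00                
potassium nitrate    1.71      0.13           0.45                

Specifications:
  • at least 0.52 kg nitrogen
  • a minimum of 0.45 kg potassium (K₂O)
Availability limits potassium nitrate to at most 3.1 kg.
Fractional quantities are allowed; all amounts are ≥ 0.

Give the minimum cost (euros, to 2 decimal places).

€2.50

Let x1 = kg of ammonium nitrate, x2 = kg of DAP, x3 = kg of potassium nitrate.
min 0.71x1 + 0.87x2 + 1.71x3 s.t.:
  0.35x1 + 0.18x2 + 0.13x3 ≥ 0.52   (nitrogen)
  0.45x3 ≥ 0.45   (potassium (K₂O))
  x3 ≤ 3.1
  x1, x2, x3 ≥ 0.
At the optimum only ammonium nitrate, potassium nitrate are positive (DAP = 0). The nitrogen and potassium (K₂O) requirements are met with equality.
So ammonium nitrate = 1.114 kg, potassium nitrate = 1 kg.
Cost = 0.71·1.114 + 1.71·1 = 2.5009.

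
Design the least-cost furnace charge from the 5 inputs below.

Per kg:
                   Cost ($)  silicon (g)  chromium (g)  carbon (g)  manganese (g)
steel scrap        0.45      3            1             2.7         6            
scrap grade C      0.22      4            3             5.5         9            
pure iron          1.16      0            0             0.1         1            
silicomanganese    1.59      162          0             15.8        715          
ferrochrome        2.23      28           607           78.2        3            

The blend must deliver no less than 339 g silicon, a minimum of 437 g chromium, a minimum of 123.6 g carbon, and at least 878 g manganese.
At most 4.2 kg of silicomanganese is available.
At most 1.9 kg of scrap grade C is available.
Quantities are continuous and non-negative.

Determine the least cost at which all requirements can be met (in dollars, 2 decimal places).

Let x1 = kg of steel scrap, x2 = kg of scrap grade C, x3 = kg of pure iron, x4 = kg of silicomanganese, x5 = kg of ferrochrome.
Minimize 0.45x1 + 0.22x2 + 1.16x3 + 1.59x4 + 2.23x5 with:
  3x1 + 4x2 + 162x4 + 28x5 ≥ 339   (silicon)
  1x1 + 3x2 + 607x5 ≥ 437   (chromium)
  2.7x1 + 5.5x2 + 0.1x3 + 15.8x4 + 78.2x5 ≥ 123.6   (carbon)
  6x1 + 9x2 + 1x3 + 715x4 + 3x5 ≥ 878   (manganese)
  x4 ≤ 4.2
  x2 ≤ 1.9
  x1, x2, x3, x4, x5 ≥ 0.
The cheapest feasible vertex uses only silicomanganese, ferrochrome; steel scrap, scrap grade C, pure iron are not used. Binding constraints: silicon and carbon.
That vertex is x4 = 1.885, x5 = 1.2.
Cost = 1.59·1.885 + 2.23·1.2 = 5.6732.

$5.67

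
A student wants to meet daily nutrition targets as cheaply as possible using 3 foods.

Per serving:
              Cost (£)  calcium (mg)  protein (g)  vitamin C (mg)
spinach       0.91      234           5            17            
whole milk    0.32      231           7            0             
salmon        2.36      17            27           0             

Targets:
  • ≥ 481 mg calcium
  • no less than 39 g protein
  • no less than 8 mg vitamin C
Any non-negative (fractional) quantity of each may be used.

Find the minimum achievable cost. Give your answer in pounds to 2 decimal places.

£2.10

Let x1 = servings of spinach, x2 = servings of whole milk, x3 = servings of salmon.
min 0.91x1 + 0.32x2 + 2.36x3 with:
  234x1 + 231x2 + 17x3 ≥ 481   (calcium)
  5x1 + 7x2 + 27x3 ≥ 39   (protein)
  17x1 ≥ 8   (vitamin C)
  x1, x2, x3 ≥ 0.
At the optimum only spinach, whole milk are positive (salmon = 0). The protein and vitamin C requirements are met with equality.
That vertex is x1 = 0.4706, x2 = 5.235.
Hence cost = 0.91·0.4706 + 0.32·5.235 = £2.1034.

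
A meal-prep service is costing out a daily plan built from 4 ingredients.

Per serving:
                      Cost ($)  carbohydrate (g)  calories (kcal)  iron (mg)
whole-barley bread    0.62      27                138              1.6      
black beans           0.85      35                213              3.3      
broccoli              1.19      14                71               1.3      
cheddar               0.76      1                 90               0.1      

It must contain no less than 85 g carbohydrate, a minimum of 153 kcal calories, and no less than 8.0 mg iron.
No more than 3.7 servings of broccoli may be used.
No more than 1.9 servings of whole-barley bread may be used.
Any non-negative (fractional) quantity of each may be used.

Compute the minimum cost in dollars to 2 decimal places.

This is a linear program. Let x1 = servings of whole-barley bread, x2 = servings of black beans, x3 = servings of broccoli, x4 = servings of cheddar.
min 0.62x1 + 0.85x2 + 1.19x3 + 0.76x4 subject to:
  27x1 + 35x2 + 14x3 + 1x4 ≥ 85   (carbohydrate)
  138x1 + 213x2 + 71x3 + 90x4 ≥ 153   (calories)
  1.6x1 + 3.3x2 + 1.3x3 + 0.1x4 ≥ 8   (iron)
  x3 ≤ 3.7
  x1 ≤ 1.9
  x1, x2, x3, x4 ≥ 0.
At the optimum only whole-barley bread, black beans are positive (broccoli, cheddar = 0). There the carbohydrate and iron constraints are tight.
Solving gives x1 = 0.01511, x2 = 2.417.
Objective = 0.62·0.01511 + 0.85·2.417 = 2.0638.

$2.06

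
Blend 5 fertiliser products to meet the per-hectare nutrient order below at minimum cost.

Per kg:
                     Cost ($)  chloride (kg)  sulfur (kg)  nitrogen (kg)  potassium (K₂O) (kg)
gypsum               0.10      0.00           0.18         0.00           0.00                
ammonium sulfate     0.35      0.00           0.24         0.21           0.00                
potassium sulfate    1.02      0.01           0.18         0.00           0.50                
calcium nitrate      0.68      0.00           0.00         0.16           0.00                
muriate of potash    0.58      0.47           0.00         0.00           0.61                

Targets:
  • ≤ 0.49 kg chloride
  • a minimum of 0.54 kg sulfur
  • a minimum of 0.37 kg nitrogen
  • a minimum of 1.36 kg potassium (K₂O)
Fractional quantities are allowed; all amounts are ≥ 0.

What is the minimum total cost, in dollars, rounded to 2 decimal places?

Let x1 = kg of gypsum, x2 = kg of ammonium sulfate, x3 = kg of potassium sulfate, x4 = kg of calcium nitrate, x5 = kg of muriate of potash.
min 0.1x1 + 0.35x2 + 1.02x3 + 0.68x4 + 0.58x5 s.t.:
  0.01x3 + 0.47x5 ≤ 0.49   (chloride)
  0.18x1 + 0.24x2 + 0.18x3 ≥ 0.54   (sulfur)
  0.21x2 + 0.16x4 ≥ 0.37   (nitrogen)
  0.5x3 + 0.61x5 ≥ 1.36   (potassium (K₂O))
  x1, x2, x3, x4, x5 ≥ 0.
At the optimum only ammonium sulfate, potassium sulfate, muriate of potash are positive (gypsum, calcium nitrate = 0). There the chloride, nitrogen, potassium (K₂O) constraints are tight.
Solving gives x2 = 1.762, x3 = 1.487, x5 = 1.011.
Objective = 0.35·1.762 + 1.02·1.487 + 0.58·1.011 = 2.7198.

$2.72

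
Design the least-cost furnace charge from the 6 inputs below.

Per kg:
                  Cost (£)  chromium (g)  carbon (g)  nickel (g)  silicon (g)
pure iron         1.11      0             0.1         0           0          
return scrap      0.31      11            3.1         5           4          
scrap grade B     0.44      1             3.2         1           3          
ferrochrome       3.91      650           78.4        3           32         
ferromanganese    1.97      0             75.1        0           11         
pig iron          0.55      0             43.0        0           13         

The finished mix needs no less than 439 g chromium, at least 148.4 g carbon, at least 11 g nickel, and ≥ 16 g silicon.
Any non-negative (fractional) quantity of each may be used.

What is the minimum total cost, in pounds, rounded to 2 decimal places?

Let x1 = kg of pure iron, x2 = kg of return scrap, x3 = kg of scrap grade B, x4 = kg of ferrochrome, x5 = kg of ferromanganese, x6 = kg of pig iron.
Minimize 1.11x1 + 0.31x2 + 0.44x3 + 3.91x4 + 1.97x5 + 0.55x6 s.t.:
  11x2 + 1x3 + 650x4 ≥ 439   (chromium)
  0.1x1 + 3.1x2 + 3.2x3 + 78.4x4 + 75.1x5 + 43x6 ≥ 148.4   (carbon)
  5x2 + 1x3 + 3x4 ≥ 11   (nickel)
  4x2 + 3x3 + 32x4 + 11x5 + 13x6 ≥ 16   (silicon)
  x1, x2, x3, x4, x5, x6 ≥ 0.
The cheapest feasible vertex uses only return scrap, ferrochrome, pig iron; pure iron, scrap grade B, ferromanganese are not used. Binding constraints: chromium, carbon, nickel.
Solving gives x2 = 1.813, x4 = 0.6447, x6 = 2.145.
Hence cost = 0.31·1.813 + 3.91·0.6447 + 0.55·2.145 = £4.2626.

£4.26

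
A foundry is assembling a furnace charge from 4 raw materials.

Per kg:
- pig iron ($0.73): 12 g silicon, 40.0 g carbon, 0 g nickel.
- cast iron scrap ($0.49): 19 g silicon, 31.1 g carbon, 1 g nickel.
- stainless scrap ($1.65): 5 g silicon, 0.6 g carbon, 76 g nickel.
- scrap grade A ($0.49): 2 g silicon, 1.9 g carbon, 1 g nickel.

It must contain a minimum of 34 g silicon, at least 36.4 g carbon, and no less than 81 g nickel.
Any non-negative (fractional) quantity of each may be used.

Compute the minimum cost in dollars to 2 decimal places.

This is a linear program. Let x1 = kg of pig iron, x2 = kg of cast iron scrap, x3 = kg of stainless scrap, x4 = kg of scrap grade A.
min 0.73x1 + 0.49x2 + 1.65x3 + 0.49x4 subject to:
  12x1 + 19x2 + 5x3 + 2x4 ≥ 34   (silicon)
  40x1 + 31.1x2 + 0.6x3 + 1.9x4 ≥ 36.4   (carbon)
  1x2 + 76x3 + 1x4 ≥ 81   (nickel)
  x1, x2, x3, x4 ≥ 0.
The minimum-cost mix takes nothing from pig iron, scrap grade A — only cast iron scrap, stainless scrap. Binding constraints: silicon and nickel.
Solving gives x2 = 1.514, x3 = 1.046.
Objective = 0.49·1.514 + 1.65·1.046 = 2.4678.

$2.47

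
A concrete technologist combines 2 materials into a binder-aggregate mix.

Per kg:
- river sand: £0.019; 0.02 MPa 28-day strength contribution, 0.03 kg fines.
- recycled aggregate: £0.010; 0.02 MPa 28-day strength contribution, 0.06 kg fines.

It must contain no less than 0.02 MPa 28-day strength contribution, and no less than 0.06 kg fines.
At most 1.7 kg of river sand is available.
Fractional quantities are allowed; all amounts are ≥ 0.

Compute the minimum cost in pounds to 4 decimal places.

Set it up as a linear program. Let x1 = kg of river sand, x2 = kg of recycled aggregate.
Minimize 0.019x1 + 0.01x2 subject to:
  0.02x1 + 0.02x2 ≥ 0.02   (28-day strength contribution)
  0.03x1 + 0.06x2 ≥ 0.06   (fines)
  x1 ≤ 1.7
  x1, x2 ≥ 0.
The minimum-cost mix takes nothing from river sand — only recycled aggregate. There the 28-day strength contribution and fines constraints are tight.
Solving gives x2 = 1.
Objective = 0.01·1 = 0.010000.

£0.0100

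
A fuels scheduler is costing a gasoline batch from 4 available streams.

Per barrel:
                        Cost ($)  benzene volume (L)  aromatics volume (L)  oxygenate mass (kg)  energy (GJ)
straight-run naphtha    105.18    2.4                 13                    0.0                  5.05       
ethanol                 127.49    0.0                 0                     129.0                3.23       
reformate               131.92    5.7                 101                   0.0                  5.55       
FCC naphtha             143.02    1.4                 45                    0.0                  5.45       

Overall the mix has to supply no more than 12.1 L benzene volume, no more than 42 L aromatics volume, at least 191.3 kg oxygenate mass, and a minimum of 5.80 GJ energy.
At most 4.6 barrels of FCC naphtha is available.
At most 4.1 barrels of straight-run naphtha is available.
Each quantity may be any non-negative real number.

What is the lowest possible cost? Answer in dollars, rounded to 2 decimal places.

Let x1 = barrels of straight-run naphtha, x2 = barrels of ethanol, x3 = barrels of reformate, x4 = barrels of FCC naphtha.
Minimize 105.18x1 + 127.49x2 + 131.92x3 + 143.02x4 s.t.:
  2.4x1 + 5.7x3 + 1.4x4 ≤ 12.1   (benzene volume)
  13x1 + 101x3 + 45x4 ≤ 42   (aromatics volume)
  129x2 ≥ 191.3   (oxygenate mass)
  5.05x1 + 3.23x2 + 5.55x3 + 5.45x4 ≥ 5.8   (energy)
  x4 ≤ 4.6
  x1 ≤ 4.1
  x1, x2, x3, x4 ≥ 0.
At the optimum only straight-run naphtha, ethanol are positive (reformate, FCC naphtha = 0). There the oxygenate mass and energy constraints are tight.
So straight-run naphtha = 0.2 barrels, ethanol = 1.483 barrels.
Cost = 105.18·0.2 + 127.49·1.483 = 210.1037.

$210.10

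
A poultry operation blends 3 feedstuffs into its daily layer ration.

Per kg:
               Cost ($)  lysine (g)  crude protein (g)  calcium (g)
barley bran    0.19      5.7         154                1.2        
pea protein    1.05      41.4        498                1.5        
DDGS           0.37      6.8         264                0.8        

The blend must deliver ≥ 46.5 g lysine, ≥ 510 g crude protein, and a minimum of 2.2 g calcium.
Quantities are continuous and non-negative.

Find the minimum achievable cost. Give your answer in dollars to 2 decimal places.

$1.20

Let x1 = kg of barley bran, x2 = kg of pea protein, x3 = kg of DDGS.
Minimise 0.19x1 + 1.05x2 + 0.37x3 with:
  5.7x1 + 41.4x2 + 6.8x3 ≥ 46.5   (lysine)
  154x1 + 498x2 + 264x3 ≥ 510   (crude protein)
  1.2x1 + 1.5x2 + 0.8x3 ≥ 2.2   (calcium)
  x1, x2, x3 ≥ 0.
At the optimum only barley bran, pea protein are positive (DDGS = 0). The lysine and calcium requirements are met with equality.
That vertex is x1 = 0.5186, x2 = 1.052.
Hence cost = 0.19·0.5186 + 1.05·1.052 = $1.2031.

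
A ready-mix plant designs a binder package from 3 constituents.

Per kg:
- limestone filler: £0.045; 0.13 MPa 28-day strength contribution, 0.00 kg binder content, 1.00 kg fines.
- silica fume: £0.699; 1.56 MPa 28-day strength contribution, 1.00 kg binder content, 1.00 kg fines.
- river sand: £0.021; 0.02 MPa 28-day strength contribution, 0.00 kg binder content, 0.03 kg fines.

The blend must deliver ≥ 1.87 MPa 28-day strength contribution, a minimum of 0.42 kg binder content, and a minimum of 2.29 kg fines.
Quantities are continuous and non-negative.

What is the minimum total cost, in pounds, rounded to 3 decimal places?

£0.714

Let x1 = kg of limestone filler, x2 = kg of silica fume, x3 = kg of river sand.
Minimize 0.045x1 + 0.699x2 + 0.021x3 with:
  0.13x1 + 1.56x2 + 0.02x3 ≥ 1.87   (28-day strength contribution)
  1x2 ≥ 0.42   (binder content)
  1x1 + 1x2 + 0.03x3 ≥ 2.29   (fines)
  x1, x2, x3 ≥ 0.
The optimal basis is {limestone filler, silica fume}; river sand drops out. Binding constraints: 28-day strength contribution and binder content.
So limestone filler = 9.345 kg, silica fume = 0.42 kg.
Total cost: 0.045·9.345 + 0.699·0.42 = 0.71411.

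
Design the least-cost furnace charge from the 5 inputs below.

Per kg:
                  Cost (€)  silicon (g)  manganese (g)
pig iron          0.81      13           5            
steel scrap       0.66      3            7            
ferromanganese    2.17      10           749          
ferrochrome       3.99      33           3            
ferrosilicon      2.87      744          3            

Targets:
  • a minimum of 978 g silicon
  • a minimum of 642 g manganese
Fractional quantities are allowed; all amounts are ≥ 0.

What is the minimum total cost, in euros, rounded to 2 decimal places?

Let x1 = kg of pig iron, x2 = kg of steel scrap, x3 = kg of ferromanganese, x4 = kg of ferrochrome, x5 = kg of ferrosilicon.
Minimize 0.81x1 + 0.66x2 + 2.17x3 + 3.99x4 + 2.87x5 subject to:
  13x1 + 3x2 + 10x3 + 33x4 + 744x5 ≥ 978   (silicon)
  5x1 + 7x2 + 749x3 + 3x4 + 3x5 ≥ 642   (manganese)
  x1, x2, x3, x4, x5 ≥ 0.
The cheapest feasible vertex uses only ferromanganese, ferrosilicon; pig iron, steel scrap, ferrochrome are not used. Binding constraints: silicon and manganese.
So ferromanganese = 0.8519 kg, ferrosilicon = 1.303 kg.
Total cost: 2.17·0.8519 + 2.87·1.303 = 5.5882.

€5.59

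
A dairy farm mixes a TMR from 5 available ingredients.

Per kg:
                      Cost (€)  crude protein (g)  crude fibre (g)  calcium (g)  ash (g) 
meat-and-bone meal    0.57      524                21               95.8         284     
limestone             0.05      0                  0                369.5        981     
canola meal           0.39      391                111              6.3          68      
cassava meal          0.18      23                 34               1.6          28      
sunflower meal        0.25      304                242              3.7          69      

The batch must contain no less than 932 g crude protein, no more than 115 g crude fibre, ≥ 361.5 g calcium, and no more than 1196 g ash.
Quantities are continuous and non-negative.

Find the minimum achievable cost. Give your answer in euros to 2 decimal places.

Treat it as an LP. Let x1 = kg of meat-and-bone meal, x2 = kg of limestone, x3 = kg of canola meal, x4 = kg of cassava meal, x5 = kg of sunflower meal.
min 0.57x1 + 0.05x2 + 0.39x3 + 0.18x4 + 0.25x5 s.t.:
  524x1 + 391x3 + 23x4 + 304x5 ≥ 932   (crude protein)
  21x1 + 111x3 + 34x4 + 242x5 ≤ 115   (crude fibre)
  95.8x1 + 369.5x2 + 6.3x3 + 1.6x4 + 3.7x5 ≥ 361.5   (calcium)
  284x1 + 981x2 + 68x3 + 28x4 + 69x5 ≤ 1196   (ash)
  x1, x2, x3, x4, x5 ≥ 0.
At the optimum only meat-and-bone meal, limestone, sunflower meal are positive (canola meal, cassava meal = 0). Binding constraints: crude protein, crude fibre, calcium.
That vertex is x1 = 1.5826, x2 = 0.56464, x5 = 0.33787.
Hence cost = 0.57·1.5826 + 0.05·0.56464 + 0.25·0.33787 = €1.0148.

€1.01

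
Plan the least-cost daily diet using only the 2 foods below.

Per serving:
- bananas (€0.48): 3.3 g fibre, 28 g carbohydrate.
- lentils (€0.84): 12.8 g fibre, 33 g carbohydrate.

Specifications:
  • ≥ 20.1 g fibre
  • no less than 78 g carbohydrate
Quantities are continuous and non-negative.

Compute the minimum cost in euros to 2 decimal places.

€1.67

Let x1 = servings of bananas, x2 = servings of lentils.
min 0.48x1 + 0.84x2 s.t.:
  3.3x1 + 12.8x2 ≥ 20.1   (fibre)
  28x1 + 33x2 ≥ 78   (carbohydrate)
  x1, x2 ≥ 0.
Both inputs are positive at the optimum. There the fibre and carbohydrate constraints are tight.
That vertex is x1 = 1.343, x2 = 1.224.
Objective = 0.48·1.343 + 0.84·1.224 = 1.6728.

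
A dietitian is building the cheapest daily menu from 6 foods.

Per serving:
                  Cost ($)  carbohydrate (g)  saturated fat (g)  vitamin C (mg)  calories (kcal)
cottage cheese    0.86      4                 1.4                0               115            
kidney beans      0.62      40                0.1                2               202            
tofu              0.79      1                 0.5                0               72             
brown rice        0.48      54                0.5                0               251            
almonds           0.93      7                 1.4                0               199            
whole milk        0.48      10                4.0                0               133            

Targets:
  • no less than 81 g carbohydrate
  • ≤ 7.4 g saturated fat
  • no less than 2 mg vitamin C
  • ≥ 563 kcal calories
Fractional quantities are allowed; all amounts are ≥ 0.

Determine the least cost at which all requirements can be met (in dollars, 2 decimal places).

Treat it as an LP. Let x1 = servings of cottage cheese, x2 = servings of kidney beans, x3 = servings of tofu, x4 = servings of brown rice, x5 = servings of almonds, x6 = servings of whole milk.
min 0.86x1 + 0.62x2 + 0.79x3 + 0.48x4 + 0.93x5 + 0.48x6 with:
  4x1 + 40x2 + 1x3 + 54x4 + 7x5 + 10x6 ≥ 81   (carbohydrate)
  1.4x1 + 0.1x2 + 0.5x3 + 0.5x4 + 1.4x5 + 4x6 ≤ 7.4   (saturated fat)
  2x2 ≥ 2   (vitamin C)
  115x1 + 202x2 + 72x3 + 251x4 + 199x5 + 133x6 ≥ 563   (calories)
  x1, x2, x3, x4, x5, x6 ≥ 0.
The optimal basis is {kidney beans, brown rice}; cottage cheese, tofu, almonds, whole milk drop out. Binding constraints: vitamin C and calories.
Optimal quantities: kidney beans = 1 serving, brown rice = 1.438 servings.
Hence cost = 0.62·1 + 0.48·1.438 = $1.3102.

$1.31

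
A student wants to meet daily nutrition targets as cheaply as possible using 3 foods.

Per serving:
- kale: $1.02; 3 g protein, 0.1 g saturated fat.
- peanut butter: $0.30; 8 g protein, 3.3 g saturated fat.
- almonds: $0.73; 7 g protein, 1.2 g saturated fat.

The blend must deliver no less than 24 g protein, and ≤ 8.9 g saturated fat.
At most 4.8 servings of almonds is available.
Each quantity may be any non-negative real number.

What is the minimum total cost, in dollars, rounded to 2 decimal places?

This is a linear program. Let x1 = servings of kale, x2 = servings of peanut butter, x3 = servings of almonds.
Minimize 1.02x1 + 0.3x2 + 0.73x3 with:
  3x1 + 8x2 + 7x3 ≥ 24   (protein)
  0.1x1 + 3.3x2 + 1.2x3 ≤ 8.9   (saturated fat)
  x3 ≤ 4.8
  x1, x2, x3 ≥ 0.
The minimum-cost mix takes nothing from kale — only peanut butter, almonds. The protein and saturated fat requirements are met with equality.
So peanut butter = 2.481 servings, almonds = 0.5926 servings.
Objective = 0.3·2.481 + 0.73·0.5926 = 1.1769.

$1.18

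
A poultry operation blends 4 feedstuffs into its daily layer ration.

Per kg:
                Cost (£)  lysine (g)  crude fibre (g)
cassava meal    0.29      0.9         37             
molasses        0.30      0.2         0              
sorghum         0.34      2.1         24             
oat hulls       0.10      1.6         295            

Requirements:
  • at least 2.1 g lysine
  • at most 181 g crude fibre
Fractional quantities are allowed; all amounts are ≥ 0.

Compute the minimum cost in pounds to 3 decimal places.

Let x1 = kg of cassava meal, x2 = kg of molasses, x3 = kg of sorghum, x4 = kg of oat hulls.
min 0.29x1 + 0.3x2 + 0.34x3 + 0.1x4 s.t.:
  0.9x1 + 0.2x2 + 2.1x3 + 1.6x4 ≥ 2.1   (lysine)
  37x1 + 24x3 + 295x4 ≤ 181   (crude fibre)
  x1, x2, x3, x4 ≥ 0.
The optimal basis is {sorghum, oat hulls}; cassava meal, molasses drop out. There the lysine and crude fibre constraints are tight.
Optimal quantities: sorghum = 0.5677 kg, oat hulls = 0.5674 kg.
Total cost: 0.34·0.5677 + 0.1·0.5674 = 0.24976.

£0.250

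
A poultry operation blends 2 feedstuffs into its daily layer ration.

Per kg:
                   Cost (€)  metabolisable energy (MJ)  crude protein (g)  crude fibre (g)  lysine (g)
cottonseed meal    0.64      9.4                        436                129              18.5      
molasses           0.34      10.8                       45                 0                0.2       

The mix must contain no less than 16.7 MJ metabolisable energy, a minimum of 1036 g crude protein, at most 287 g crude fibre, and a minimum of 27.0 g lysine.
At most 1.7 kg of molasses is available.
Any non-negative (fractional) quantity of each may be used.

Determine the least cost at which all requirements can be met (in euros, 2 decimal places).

€1.92

This is a linear program. Let x1 = kg of cottonseed meal, x2 = kg of molasses.
min 0.64x1 + 0.34x2 subject to:
  9.4x1 + 10.8x2 ≥ 16.7   (metabolisable energy)
  436x1 + 45x2 ≥ 1036   (crude protein)
  129x1 ≤ 287   (crude fibre)
  18.5x1 + 0.2x2 ≥ 27   (lysine)
  x2 ≤ 1.7
  x1, x2 ≥ 0.
Both inputs are positive at the optimum. There the crude protein and crude fibre constraints are tight.
So cottonseed meal = 2.225 kg, molasses = 1.466 kg.
Total cost: 0.64·2.225 + 0.34·1.466 = 1.9224.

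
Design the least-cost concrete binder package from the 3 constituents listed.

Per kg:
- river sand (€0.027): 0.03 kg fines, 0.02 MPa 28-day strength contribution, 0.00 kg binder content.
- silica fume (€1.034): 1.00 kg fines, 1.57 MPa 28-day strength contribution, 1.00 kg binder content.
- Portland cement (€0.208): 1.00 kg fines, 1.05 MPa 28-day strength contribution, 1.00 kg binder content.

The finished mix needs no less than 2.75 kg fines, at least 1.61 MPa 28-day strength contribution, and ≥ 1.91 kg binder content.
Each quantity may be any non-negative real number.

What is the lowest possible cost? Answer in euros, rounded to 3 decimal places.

€0.572

Let x1 = kg of river sand, x2 = kg of silica fume, x3 = kg of Portland cement.
Minimize 0.027x1 + 1.034x2 + 0.208x3 s.t.:
  0.03x1 + 1x2 + 1x3 ≥ 2.75   (fines)
  0.02x1 + 1.57x2 + 1.05x3 ≥ 1.61   (28-day strength contribution)
  1x2 + 1x3 ≥ 1.91   (binder content)
  x1, x2, x3 ≥ 0.
The optimal basis is {Portland cement}; river sand, silica fume drop out. Binding constraint: fines.
That vertex is x3 = 2.75.
Cost = 0.208·2.75 = 0.57200.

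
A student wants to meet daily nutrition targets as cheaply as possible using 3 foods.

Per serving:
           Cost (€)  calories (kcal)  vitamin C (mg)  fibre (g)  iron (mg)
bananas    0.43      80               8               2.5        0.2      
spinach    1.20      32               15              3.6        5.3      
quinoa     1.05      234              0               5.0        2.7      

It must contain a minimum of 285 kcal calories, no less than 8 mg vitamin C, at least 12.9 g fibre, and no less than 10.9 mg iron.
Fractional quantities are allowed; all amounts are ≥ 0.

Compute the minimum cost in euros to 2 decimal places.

€3.23

Let x1 = servings of bananas, x2 = servings of spinach, x3 = servings of quinoa.
Minimize 0.43x1 + 1.2x2 + 1.05x3 subject to:
  80x1 + 32x2 + 234x3 ≥ 285   (calories)
  8x1 + 15x2 ≥ 8   (vitamin C)
  2.5x1 + 3.6x2 + 5x3 ≥ 12.9   (fibre)
  0.2x1 + 5.3x2 + 2.7x3 ≥ 10.9   (iron)
  x1, x2, x3 ≥ 0.
The cheapest feasible vertex uses only spinach, quinoa; bananas is not used. The fibre and iron requirements are met with equality.
So spinach = 1.172 servings, quinoa = 1.736 servings.
Total cost: 1.2·1.172 + 1.05·1.736 = 3.2292.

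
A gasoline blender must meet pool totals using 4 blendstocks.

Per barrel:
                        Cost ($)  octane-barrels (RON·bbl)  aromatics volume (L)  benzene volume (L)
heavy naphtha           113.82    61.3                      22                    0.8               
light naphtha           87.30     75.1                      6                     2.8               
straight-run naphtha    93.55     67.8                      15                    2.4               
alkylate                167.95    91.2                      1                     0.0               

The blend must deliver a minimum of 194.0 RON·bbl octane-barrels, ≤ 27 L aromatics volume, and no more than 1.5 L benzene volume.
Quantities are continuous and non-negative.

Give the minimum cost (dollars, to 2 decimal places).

$329.94

Let x1 = barrels of heavy naphtha, x2 = barrels of light naphtha, x3 = barrels of straight-run naphtha, x4 = barrels of alkylate.
Minimise 113.82x1 + 87.3x2 + 93.55x3 + 167.95x4 with:
  61.3x1 + 75.1x2 + 67.8x3 + 91.2x4 ≥ 194   (octane-barrels)
  22x1 + 6x2 + 15x3 + 1x4 ≤ 27   (aromatics volume)
  0.8x1 + 2.8x2 + 2.4x3 ≤ 1.5   (benzene volume)
  x1, x2, x3, x4 ≥ 0.
The cheapest feasible vertex uses only light naphtha, alkylate; heavy naphtha, straight-run naphtha are not used. There the octane-barrels and benzene volume constraints are tight.
So light naphtha = 0.535714 barrels, alkylate = 1.68605 barrels.
Cost = 87.3·0.535714 + 167.95·1.68605 = 329.9399.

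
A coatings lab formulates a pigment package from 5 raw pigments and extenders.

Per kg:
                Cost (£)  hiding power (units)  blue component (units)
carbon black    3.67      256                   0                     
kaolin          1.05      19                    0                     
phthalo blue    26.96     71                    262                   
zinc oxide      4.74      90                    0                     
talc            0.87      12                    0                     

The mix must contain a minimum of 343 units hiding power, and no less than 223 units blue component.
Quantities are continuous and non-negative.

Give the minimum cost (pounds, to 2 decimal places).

Set it up as a linear program. Let x1 = kg of carbon black, x2 = kg of kaolin, x3 = kg of phthalo blue, x4 = kg of zinc oxide, x5 = kg of talc.
Minimise 3.67x1 + 1.05x2 + 26.96x3 + 4.74x4 + 0.87x5 s.t.:
  256x1 + 19x2 + 71x3 + 90x4 + 12x5 ≥ 343   (hiding power)
  262x3 ≥ 223   (blue component)
  x1, x2, x3, x4, x5 ≥ 0.
The cheapest feasible vertex uses only carbon black, phthalo blue; kaolin, zinc oxide, talc are not used. Binding constraints: hiding power and blue component.
Solving gives x1 = 1.104, x3 = 0.8511.
Objective = 3.67·1.104 + 26.96·0.8511 = 26.9973.

£27.00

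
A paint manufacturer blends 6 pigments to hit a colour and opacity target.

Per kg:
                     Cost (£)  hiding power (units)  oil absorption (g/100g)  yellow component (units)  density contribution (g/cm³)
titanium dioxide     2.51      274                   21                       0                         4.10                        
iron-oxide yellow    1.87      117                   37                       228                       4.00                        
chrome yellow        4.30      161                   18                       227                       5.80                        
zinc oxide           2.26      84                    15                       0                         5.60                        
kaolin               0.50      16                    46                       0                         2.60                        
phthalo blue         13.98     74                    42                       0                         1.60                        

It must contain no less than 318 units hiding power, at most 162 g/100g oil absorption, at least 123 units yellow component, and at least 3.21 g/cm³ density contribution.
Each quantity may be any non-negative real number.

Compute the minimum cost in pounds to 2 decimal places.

Let x1 = kg of titanium dioxide, x2 = kg of iron-oxide yellow, x3 = kg of chrome yellow, x4 = kg of zinc oxide, x5 = kg of kaolin, x6 = kg of phthalo blue.
Minimize 2.51x1 + 1.87x2 + 4.3x3 + 2.26x4 + 0.5x5 + 13.98x6 subject to:
  274x1 + 117x2 + 161x3 + 84x4 + 16x5 + 74x6 ≥ 318   (hiding power)
  21x1 + 37x2 + 18x3 + 15x4 + 46x5 + 42x6 ≤ 162   (oil absorption)
  228x2 + 227x3 ≥ 123   (yellow component)
  4.1x1 + 4x2 + 5.8x3 + 5.6x4 + 2.6x5 + 1.6x6 ≥ 3.21   (density contribution)
  x1, x2, x3, x4, x5, x6 ≥ 0.
At the optimum only titanium dioxide, iron-oxide yellow are positive (chrome yellow, zinc oxide, kaolin, phthalo blue = 0). The hiding power and yellow component requirements are met with equality.
That vertex is x1 = 0.9302, x2 = 0.5395.
Hence cost = 2.51·0.9302 + 1.87·0.5395 = £3.3437.

£3.34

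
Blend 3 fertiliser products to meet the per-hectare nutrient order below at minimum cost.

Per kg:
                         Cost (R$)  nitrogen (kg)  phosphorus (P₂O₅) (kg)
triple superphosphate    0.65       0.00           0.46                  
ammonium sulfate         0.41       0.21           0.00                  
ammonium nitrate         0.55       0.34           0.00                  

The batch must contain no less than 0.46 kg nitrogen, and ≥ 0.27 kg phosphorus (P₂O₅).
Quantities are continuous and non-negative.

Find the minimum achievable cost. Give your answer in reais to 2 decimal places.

R$1.13

Let x1 = kg of triple superphosphate, x2 = kg of ammonium sulfate, x3 = kg of ammonium nitrate.
Minimize 0.65x1 + 0.41x2 + 0.55x3 s.t.:
  0.21x2 + 0.34x3 ≥ 0.46   (nitrogen)
  0.46x1 ≥ 0.27   (phosphorus (P₂O₅))
  x1, x2, x3 ≥ 0.
The minimum-cost mix takes nothing from ammonium sulfate — only triple superphosphate, ammonium nitrate. Binding constraints: nitrogen and phosphorus (P₂O₅).
So triple superphosphate = 0.587 kg, ammonium nitrate = 1.353 kg.
Hence cost = 0.65·0.587 + 0.55·1.353 = R$1.1257.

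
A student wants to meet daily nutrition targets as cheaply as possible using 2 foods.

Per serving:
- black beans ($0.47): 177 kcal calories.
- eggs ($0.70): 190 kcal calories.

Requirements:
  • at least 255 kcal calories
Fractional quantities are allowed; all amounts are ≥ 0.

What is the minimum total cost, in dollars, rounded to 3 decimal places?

Treat it as an LP. Let x1 = servings of black beans, x2 = servings of eggs.
Minimize 0.47x1 + 0.7x2 s.t.:
  177x1 + 190x2 ≥ 255   (calories)
  x1, x2 ≥ 0.
The cheapest feasible vertex uses only black beans; eggs is not used. There the calories constraint is tight.
That vertex is x1 = 1.441.
Objective = 0.47·1.441 = 0.67727.

$0.677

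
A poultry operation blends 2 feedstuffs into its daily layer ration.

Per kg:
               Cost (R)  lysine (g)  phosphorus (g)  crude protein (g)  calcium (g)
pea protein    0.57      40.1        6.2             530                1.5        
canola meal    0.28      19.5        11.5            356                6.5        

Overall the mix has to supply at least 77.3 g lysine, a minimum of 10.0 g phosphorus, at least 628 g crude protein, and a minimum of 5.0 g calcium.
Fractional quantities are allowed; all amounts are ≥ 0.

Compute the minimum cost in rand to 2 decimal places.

R1.10

Let x1 = kg of pea protein, x2 = kg of canola meal.
Minimize 0.57x1 + 0.28x2 s.t.:
  40.1x1 + 19.5x2 ≥ 77.3   (lysine)
  6.2x1 + 11.5x2 ≥ 10   (phosphorus)
  530x1 + 356x2 ≥ 628   (crude protein)
  1.5x1 + 6.5x2 ≥ 5   (calcium)
  x1, x2 ≥ 0.
Both inputs are positive at the optimum. Binding constraints: lysine and calcium.
Optimal quantities: pea protein = 1.75 kg, canola meal = 0.3654 kg.
Total cost: 0.57·1.75 + 0.28·0.3654 = 1.0998.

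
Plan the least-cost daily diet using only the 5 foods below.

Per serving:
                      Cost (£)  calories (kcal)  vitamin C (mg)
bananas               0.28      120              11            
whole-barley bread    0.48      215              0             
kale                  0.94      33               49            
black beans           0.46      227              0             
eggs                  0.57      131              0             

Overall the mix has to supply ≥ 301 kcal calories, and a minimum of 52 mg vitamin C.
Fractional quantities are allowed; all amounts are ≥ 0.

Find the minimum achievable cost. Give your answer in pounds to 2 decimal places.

£1.16

Treat it as an LP. Let x1 = servings of bananas, x2 = servings of whole-barley bread, x3 = servings of kale, x4 = servings of black beans, x5 = servings of eggs.
min 0.28x1 + 0.48x2 + 0.94x3 + 0.46x4 + 0.57x5 with:
  120x1 + 215x2 + 33x3 + 227x4 + 131x5 ≥ 301   (calories)
  11x1 + 49x3 ≥ 52   (vitamin C)
  x1, x2, x3, x4, x5 ≥ 0.
The cheapest feasible vertex uses only bananas, kale; whole-barley bread, black beans, eggs are not used. The calories and vitamin C requirements are met with equality.
So bananas = 2.362 servings, kale = 0.5309 servings.
Objective = 0.28·2.362 + 0.94·0.5309 = 1.1604.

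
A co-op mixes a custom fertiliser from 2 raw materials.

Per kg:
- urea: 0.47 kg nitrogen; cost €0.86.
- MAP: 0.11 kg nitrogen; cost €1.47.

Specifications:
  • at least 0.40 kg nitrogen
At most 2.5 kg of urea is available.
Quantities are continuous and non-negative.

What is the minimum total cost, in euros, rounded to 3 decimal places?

Let x1 = kg of urea, x2 = kg of MAP.
Minimize 0.86x1 + 1.47x2 subject to:
  0.47x1 + 0.11x2 ≥ 0.4   (nitrogen)
  x1 ≤ 2.5
  x1, x2 ≥ 0.
The minimum-cost mix takes nothing from MAP — only urea. Binding constraint: nitrogen.
Solving gives x1 = 0.8511.
Cost = 0.86·0.8511 = 0.73195.

€0.732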